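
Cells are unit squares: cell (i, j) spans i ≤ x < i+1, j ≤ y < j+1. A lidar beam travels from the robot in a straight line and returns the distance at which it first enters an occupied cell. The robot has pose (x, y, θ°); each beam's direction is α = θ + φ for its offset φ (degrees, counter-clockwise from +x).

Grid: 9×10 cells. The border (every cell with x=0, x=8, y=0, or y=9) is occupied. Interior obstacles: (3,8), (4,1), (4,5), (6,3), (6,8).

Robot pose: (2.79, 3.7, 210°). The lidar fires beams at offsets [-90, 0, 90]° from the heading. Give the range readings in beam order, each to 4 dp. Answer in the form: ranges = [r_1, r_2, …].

ranges = [3.5800, 2.0669, 2.4200]

beam 1: φ=-90°, α=120°
  cosα=-0.5000 sinα=0.8660 | (2,3) | tMaxX 1.5800 tMaxY 0.3464 | tΔX 2.0000 tΔY 1.1547
    t=0.3464 [y] (2,4)
    t=1.5011 [y] (2,5)
    t=1.5800 [x] (1,5)
    t=2.6558 [y] (1,6)
    t=3.5800 [x] (0,6) — stop
  → r_1 = 3.5800
beam 2: φ=0°, α=210°
  cosα=-0.8660 sinα=-0.5000 | (2,3) | tMaxX 0.9122 tMaxY 1.4000 | tΔX 1.1547 tΔY 2.0000
    t=0.9122 [x] (1,3)
    t=1.4000 [y] (1,2)
    t=2.0669 [x] (0,2) — stop
  → r_2 = 2.0669
beam 3: φ=90°, α=300°
  cosα=0.5000 sinα=-0.8660 | (2,3) | tMaxX 0.4200 tMaxY 0.8083 | tΔX 2.0000 tΔY 1.1547
    t=0.4200 [x] (3,3)
    t=0.8083 [y] (3,2)
    t=1.9630 [y] (3,1)
    t=2.4200 [x] (4,1) — stop
  → r_3 = 2.4200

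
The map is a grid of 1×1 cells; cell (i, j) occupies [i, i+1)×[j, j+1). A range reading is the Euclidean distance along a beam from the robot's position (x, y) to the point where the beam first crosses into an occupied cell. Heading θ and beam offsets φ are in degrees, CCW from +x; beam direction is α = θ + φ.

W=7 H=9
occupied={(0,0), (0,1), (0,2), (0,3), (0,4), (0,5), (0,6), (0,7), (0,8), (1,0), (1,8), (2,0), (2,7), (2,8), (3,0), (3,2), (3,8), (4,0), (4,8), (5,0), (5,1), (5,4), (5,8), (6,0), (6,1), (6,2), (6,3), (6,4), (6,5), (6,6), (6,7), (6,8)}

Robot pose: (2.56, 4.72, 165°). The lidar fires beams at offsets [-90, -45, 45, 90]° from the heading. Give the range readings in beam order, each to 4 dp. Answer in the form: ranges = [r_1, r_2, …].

ranges = [3.3957, 3.1200, 1.8013, 3.8512]

beam 1: φ=-90°, α=75°
  d=(0.2588,0.9659)  start (2,4)  tX=1.7000 tY=0.2899  stride 1/|dx|=3.8637 1/|dy|=1.0353
    cross y-line → (2,5), t=0.2899
    cross y-line → (2,6), t=1.3252
    cross x-line → (3,6), t=1.7000
    cross y-line → (3,7), t=2.3604
    cross y-line → (3,8), t=3.3957 (wall)
  → r_1 = 3.3957
beam 2: φ=-45°, α=120°
  d=(-0.5000,0.8660)  start (2,4)  tX=1.1200 tY=0.3233  stride 1/|dx|=2.0000 1/|dy|=1.1547
    cross y-line → (2,5), t=0.3233
    cross x-line → (1,5), t=1.1200
    cross y-line → (1,6), t=1.4780
    cross y-line → (1,7), t=2.6327
    cross x-line → (0,7), t=3.1200 (wall)
  → r_2 = 3.1200
beam 3: φ=45°, α=210°
  d=(-0.8660,-0.5000)  start (2,4)  tX=0.6466 tY=1.4400  stride 1/|dx|=1.1547 1/|dy|=2.0000
    cross x-line → (1,4), t=0.6466
    cross y-line → (1,3), t=1.4400
    cross x-line → (0,3), t=1.8013 (wall)
  → r_3 = 1.8013
beam 4: φ=90°, α=255°
  d=(-0.2588,-0.9659)  start (2,4)  tX=2.1637 tY=0.7454  stride 1/|dx|=3.8637 1/|dy|=1.0353
    cross y-line → (2,3), t=0.7454
    cross y-line → (2,2), t=1.7807
    cross x-line → (1,2), t=2.1637
    cross y-line → (1,1), t=2.8160
    cross y-line → (1,0), t=3.8512 (wall)
  → r_4 = 3.8512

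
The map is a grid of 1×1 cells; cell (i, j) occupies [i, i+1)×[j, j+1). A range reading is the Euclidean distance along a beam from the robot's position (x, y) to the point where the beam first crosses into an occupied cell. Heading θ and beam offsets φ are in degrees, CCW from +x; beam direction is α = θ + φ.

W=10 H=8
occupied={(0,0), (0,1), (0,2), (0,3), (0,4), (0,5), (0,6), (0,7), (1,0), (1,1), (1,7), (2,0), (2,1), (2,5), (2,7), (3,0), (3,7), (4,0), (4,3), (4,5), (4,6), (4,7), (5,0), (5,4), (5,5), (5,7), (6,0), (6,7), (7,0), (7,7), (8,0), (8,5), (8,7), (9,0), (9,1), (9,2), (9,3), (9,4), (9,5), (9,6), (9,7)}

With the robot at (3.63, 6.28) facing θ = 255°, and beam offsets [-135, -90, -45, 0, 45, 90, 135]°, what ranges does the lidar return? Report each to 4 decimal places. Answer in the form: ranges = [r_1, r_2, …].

ranges = [0.8314, 2.7228, 0.7275, 4.4310, 0.7400, 0.3831, 0.4272]

beam 1: φ=-135°, α=120°
  d=(-0.5000,0.8660)  start (3,6)  tX=1.2600 tY=0.8314  stride 1/|dx|=2.0000 1/|dy|=1.1547
    cross y-line → (3,7), t=0.8314 (wall)
  → r_1 = 0.8314
beam 2: φ=-90°, α=165°
  d=(-0.9659,0.2588)  start (3,6)  tX=0.6522 tY=2.7819  stride 1/|dx|=1.0353 1/|dy|=3.8637
    cross x-line → (2,6), t=0.6522
    cross x-line → (1,6), t=1.6875
    cross x-line → (0,6), t=2.7228 (wall)
  → r_2 = 2.7228
beam 3: φ=-45°, α=210°
  d=(-0.8660,-0.5000)  start (3,6)  tX=0.7275 tY=0.5600  stride 1/|dx|=1.1547 1/|dy|=2.0000
    cross y-line → (3,5), t=0.5600
    cross x-line → (2,5), t=0.7275 (wall)
  → r_3 = 0.7275
beam 4: φ=0°, α=255°
  d=(-0.2588,-0.9659)  start (3,6)  tX=2.4341 tY=0.2899  stride 1/|dx|=3.8637 1/|dy|=1.0353
    cross y-line → (3,5), t=0.2899
    cross y-line → (3,4), t=1.3252
    cross y-line → (3,3), t=2.3604
    cross x-line → (2,3), t=2.4341
    cross y-line → (2,2), t=3.3957
    cross y-line → (2,1), t=4.4310 (wall)
  → r_4 = 4.4310
beam 5: φ=45°, α=300°
  d=(0.5000,-0.8660)  start (3,6)  tX=0.7400 tY=0.3233  stride 1/|dx|=2.0000 1/|dy|=1.1547
    cross y-line → (3,5), t=0.3233
    cross x-line → (4,5), t=0.7400 (wall)
  → r_5 = 0.7400
beam 6: φ=90°, α=345°
  d=(0.9659,-0.2588)  start (3,6)  tX=0.3831 tY=1.0818  stride 1/|dx|=1.0353 1/|dy|=3.8637
    cross x-line → (4,6), t=0.3831 (wall)
  → r_6 = 0.3831
beam 7: φ=135°, α=30°
  d=(0.8660,0.5000)  start (3,6)  tX=0.4272 tY=1.4400  stride 1/|dx|=1.1547 1/|dy|=2.0000
    cross x-line → (4,6), t=0.4272 (wall)
  → r_7 = 0.4272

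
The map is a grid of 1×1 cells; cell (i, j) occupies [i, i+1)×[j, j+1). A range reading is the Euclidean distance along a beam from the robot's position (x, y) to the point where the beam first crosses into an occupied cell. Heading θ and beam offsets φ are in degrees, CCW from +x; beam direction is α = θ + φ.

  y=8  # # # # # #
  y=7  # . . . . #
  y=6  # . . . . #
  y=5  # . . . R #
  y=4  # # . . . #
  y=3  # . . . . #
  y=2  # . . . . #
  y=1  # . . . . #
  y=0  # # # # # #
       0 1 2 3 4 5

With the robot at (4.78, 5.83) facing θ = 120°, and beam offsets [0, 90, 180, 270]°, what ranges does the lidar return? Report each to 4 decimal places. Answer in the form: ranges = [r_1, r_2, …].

ranges = [2.5057, 3.2101, 0.4400, 0.2540]

beam 1: φ=0°, α=120°
  dir = (cos 120°, sin 120°) = (-0.5000, 0.8660); from cell (4,5)
  next x-line at t=1.5600, next y-line at t=0.1963; Δt_x=2.0000, Δt_y=1.1547
    y: enter (4,6) at t=0.1963
    y: enter (4,7) at t=1.3510
    x: enter (3,7) at t=1.5600
    y: enter (3,8) at t=2.5057 ← occupied
  → r_1 = 2.5057
beam 2: φ=90°, α=210°
  dir = (cos 210°, sin 210°) = (-0.8660, -0.5000); from cell (4,5)
  next x-line at t=0.9007, next y-line at t=1.6600; Δt_x=1.1547, Δt_y=2.0000
    x: enter (3,5) at t=0.9007
    y: enter (3,4) at t=1.6600
    x: enter (2,4) at t=2.0554
    x: enter (1,4) at t=3.2101 ← occupied
  → r_2 = 3.2101
beam 3: φ=180°, α=300°
  dir = (cos 300°, sin 300°) = (0.5000, -0.8660); from cell (4,5)
  next x-line at t=0.4400, next y-line at t=0.9584; Δt_x=2.0000, Δt_y=1.1547
    x: enter (5,5) at t=0.4400 ← occupied
  → r_3 = 0.4400
beam 4: φ=270°, α=30°
  dir = (cos 30°, sin 30°) = (0.8660, 0.5000); from cell (4,5)
  next x-line at t=0.2540, next y-line at t=0.3400; Δt_x=1.1547, Δt_y=2.0000
    x: enter (5,5) at t=0.2540 ← occupied
  → r_4 = 0.2540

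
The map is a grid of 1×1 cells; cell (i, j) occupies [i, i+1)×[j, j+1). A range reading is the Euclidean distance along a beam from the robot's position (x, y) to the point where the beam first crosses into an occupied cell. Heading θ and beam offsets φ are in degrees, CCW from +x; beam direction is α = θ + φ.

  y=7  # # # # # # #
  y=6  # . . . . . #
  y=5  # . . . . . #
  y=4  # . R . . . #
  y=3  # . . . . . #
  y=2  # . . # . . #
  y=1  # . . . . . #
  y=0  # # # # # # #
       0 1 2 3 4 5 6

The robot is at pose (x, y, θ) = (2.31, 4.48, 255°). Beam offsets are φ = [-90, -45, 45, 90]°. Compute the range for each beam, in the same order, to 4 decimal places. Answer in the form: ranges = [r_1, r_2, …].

beam 1: φ=-90°, α=165°
  d=(-0.9659,0.2588)  start (2,4)  tX=0.3209 tY=2.0091  stride 1/|dx|=1.0353 1/|dy|=3.8637
    cross x-line → (1,4), t=0.3209
    cross x-line → (0,4), t=1.3562 (wall)
  → r_1 = 1.3562
beam 2: φ=-45°, α=210°
  d=(-0.8660,-0.5000)  start (2,4)  tX=0.3580 tY=0.9600  stride 1/|dx|=1.1547 1/|dy|=2.0000
    cross x-line → (1,4), t=0.3580
    cross y-line → (1,3), t=0.9600
    cross x-line → (0,3), t=1.5127 (wall)
  → r_2 = 1.5127
beam 3: φ=45°, α=300°
  d=(0.5000,-0.8660)  start (2,4)  tX=1.3800 tY=0.5543  stride 1/|dx|=2.0000 1/|dy|=1.1547
    cross y-line → (2,3), t=0.5543
    cross x-line → (3,3), t=1.3800
    cross y-line → (3,2), t=1.7090 (wall)
  → r_3 = 1.7090
beam 4: φ=90°, α=345°
  d=(0.9659,-0.2588)  start (2,4)  tX=0.7143 tY=1.8546  stride 1/|dx|=1.0353 1/|dy|=3.8637
    cross x-line → (3,4), t=0.7143
    cross x-line → (4,4), t=1.7496
    cross y-line → (4,3), t=1.8546
    cross x-line → (5,3), t=2.7849
    cross x-line → (6,3), t=3.8202 (wall)
  → r_4 = 3.8202

ranges = [1.3562, 1.5127, 1.7090, 3.8202]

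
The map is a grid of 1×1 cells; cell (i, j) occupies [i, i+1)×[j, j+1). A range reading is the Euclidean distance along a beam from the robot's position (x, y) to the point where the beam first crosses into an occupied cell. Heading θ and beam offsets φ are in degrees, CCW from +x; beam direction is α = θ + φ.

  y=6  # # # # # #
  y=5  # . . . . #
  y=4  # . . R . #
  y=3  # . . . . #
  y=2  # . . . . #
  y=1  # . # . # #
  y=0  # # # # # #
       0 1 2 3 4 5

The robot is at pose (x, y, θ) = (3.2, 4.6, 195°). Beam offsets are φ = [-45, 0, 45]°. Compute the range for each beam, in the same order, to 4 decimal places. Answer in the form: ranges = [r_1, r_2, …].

ranges = [2.5403, 2.2776, 4.1569]

beam 1: φ=-45°, α=150°
  direction (-0.8660, 0.5000); cell (3,4); t to first gridline: x 0.2309, y 0.8000 (then +1.1547 / +2.0000)
    (2,4) via x @ 0.2309
    (2,5) via y @ 0.8000
    (1,5) via x @ 1.3856
    (0,5) via x @ 2.5403  # hit
  → r_1 = 2.5403
beam 2: φ=0°, α=195°
  direction (-0.9659, -0.2588); cell (3,4); t to first gridline: x 0.2071, y 2.3182 (then +1.0353 / +3.8637)
    (2,4) via x @ 0.2071
    (1,4) via x @ 1.2423
    (0,4) via x @ 2.2776  # hit
  → r_2 = 2.2776
beam 3: φ=45°, α=240°
  direction (-0.5000, -0.8660); cell (3,4); t to first gridline: x 0.4000, y 0.6928 (then +2.0000 / +1.1547)
    (2,4) via x @ 0.4000
    (2,3) via y @ 0.6928
    (2,2) via y @ 1.8475
    (1,2) via x @ 2.4000
    (1,1) via y @ 3.0022
    (1,0) via y @ 4.1569  # hit
  → r_3 = 4.1569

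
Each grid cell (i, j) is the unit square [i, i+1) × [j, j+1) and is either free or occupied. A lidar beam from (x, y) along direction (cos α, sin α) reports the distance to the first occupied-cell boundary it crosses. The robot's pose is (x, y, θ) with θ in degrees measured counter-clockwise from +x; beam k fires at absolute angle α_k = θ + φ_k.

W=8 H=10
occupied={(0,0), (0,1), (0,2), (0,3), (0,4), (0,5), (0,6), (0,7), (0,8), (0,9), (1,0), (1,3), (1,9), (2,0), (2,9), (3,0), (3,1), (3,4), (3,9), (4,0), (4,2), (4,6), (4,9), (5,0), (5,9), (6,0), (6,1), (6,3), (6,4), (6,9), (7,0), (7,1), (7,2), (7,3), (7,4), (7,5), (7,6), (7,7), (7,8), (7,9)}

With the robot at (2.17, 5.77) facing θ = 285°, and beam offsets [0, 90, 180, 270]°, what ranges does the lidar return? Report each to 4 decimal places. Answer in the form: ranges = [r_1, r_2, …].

beam 1: φ=0°, α=285°
  d=(0.2588,-0.9659)  start (2,5)  tX=3.2069 tY=0.7972  stride 1/|dx|=3.8637 1/|dy|=1.0353
    cross y-line → (2,4), t=0.7972
    cross y-line → (2,3), t=1.8324
    cross y-line → (2,2), t=2.8677
    cross x-line → (3,2), t=3.2069
    cross y-line → (3,1), t=3.9030 (wall)
  → r_1 = 3.9030
beam 2: φ=90°, α=15°
  d=(0.9659,0.2588)  start (2,5)  tX=0.8593 tY=0.8887  stride 1/|dx|=1.0353 1/|dy|=3.8637
    cross x-line → (3,5), t=0.8593
    cross y-line → (3,6), t=0.8887
    cross x-line → (4,6), t=1.8946 (wall)
  → r_2 = 1.8946
beam 3: φ=180°, α=105°
  d=(-0.2588,0.9659)  start (2,5)  tX=0.6568 tY=0.2381  stride 1/|dx|=3.8637 1/|dy|=1.0353
    cross y-line → (2,6), t=0.2381
    cross x-line → (1,6), t=0.6568
    cross y-line → (1,7), t=1.2734
    cross y-line → (1,8), t=2.3087
    cross y-line → (1,9), t=3.3439 (wall)
  → r_3 = 3.3439
beam 4: φ=270°, α=195°
  d=(-0.9659,-0.2588)  start (2,5)  tX=0.1760 tY=2.9751  stride 1/|dx|=1.0353 1/|dy|=3.8637
    cross x-line → (1,5), t=0.1760
    cross x-line → (0,5), t=1.2113 (wall)
  → r_4 = 1.2113

ranges = [3.9030, 1.8946, 3.3439, 1.2113]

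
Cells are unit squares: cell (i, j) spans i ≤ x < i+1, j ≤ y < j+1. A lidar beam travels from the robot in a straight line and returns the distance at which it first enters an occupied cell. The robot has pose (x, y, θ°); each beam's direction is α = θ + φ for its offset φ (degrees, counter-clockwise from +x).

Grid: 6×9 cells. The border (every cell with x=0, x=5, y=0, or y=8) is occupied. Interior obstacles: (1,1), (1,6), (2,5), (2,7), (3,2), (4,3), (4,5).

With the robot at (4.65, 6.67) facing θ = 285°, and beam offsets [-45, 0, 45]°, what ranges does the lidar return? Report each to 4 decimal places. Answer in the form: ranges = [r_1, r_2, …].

ranges = [0.7736, 0.6936, 0.4041]

beam 1: φ=-45°, α=240°
  d=(-0.5000,-0.8660)  start (4,6)  tX=1.3000 tY=0.7736  stride 1/|dx|=2.0000 1/|dy|=1.1547
    cross y-line → (4,5), t=0.7736 (wall)
  → r_1 = 0.7736
beam 2: φ=0°, α=285°
  d=(0.2588,-0.9659)  start (4,6)  tX=1.3523 tY=0.6936  stride 1/|dx|=3.8637 1/|dy|=1.0353
    cross y-line → (4,5), t=0.6936 (wall)
  → r_2 = 0.6936
beam 3: φ=45°, α=330°
  d=(0.8660,-0.5000)  start (4,6)  tX=0.4041 tY=1.3400  stride 1/|dx|=1.1547 1/|dy|=2.0000
    cross x-line → (5,6), t=0.4041 (wall)
  → r_3 = 0.4041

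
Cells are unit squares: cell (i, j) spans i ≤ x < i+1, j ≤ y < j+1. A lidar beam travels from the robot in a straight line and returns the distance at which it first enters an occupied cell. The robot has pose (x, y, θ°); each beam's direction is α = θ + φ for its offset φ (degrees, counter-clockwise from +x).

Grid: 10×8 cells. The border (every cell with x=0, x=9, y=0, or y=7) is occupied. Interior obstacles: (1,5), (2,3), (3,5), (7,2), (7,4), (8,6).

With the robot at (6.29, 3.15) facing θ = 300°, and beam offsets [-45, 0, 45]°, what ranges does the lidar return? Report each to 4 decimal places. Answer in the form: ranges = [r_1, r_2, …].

ranges = [2.2258, 2.4826, 0.7350]

beam 1: φ=-45°, α=255°
  d=(-0.2588,-0.9659)  start (6,3)  tX=1.1205 tY=0.1553  stride 1/|dx|=3.8637 1/|dy|=1.0353
    cross y-line → (6,2), t=0.1553
    cross x-line → (5,2), t=1.1205
    cross y-line → (5,1), t=1.1906
    cross y-line → (5,0), t=2.2258 (wall)
  → r_1 = 2.2258
beam 2: φ=0°, α=300°
  d=(0.5000,-0.8660)  start (6,3)  tX=1.4200 tY=0.1732  stride 1/|dx|=2.0000 1/|dy|=1.1547
    cross y-line → (6,2), t=0.1732
    cross y-line → (6,1), t=1.3279
    cross x-line → (7,1), t=1.4200
    cross y-line → (7,0), t=2.4826 (wall)
  → r_2 = 2.4826
beam 3: φ=45°, α=345°
  d=(0.9659,-0.2588)  start (6,3)  tX=0.7350 tY=0.5796  stride 1/|dx|=1.0353 1/|dy|=3.8637
    cross y-line → (6,2), t=0.5796
    cross x-line → (7,2), t=0.7350 (wall)
  → r_3 = 0.7350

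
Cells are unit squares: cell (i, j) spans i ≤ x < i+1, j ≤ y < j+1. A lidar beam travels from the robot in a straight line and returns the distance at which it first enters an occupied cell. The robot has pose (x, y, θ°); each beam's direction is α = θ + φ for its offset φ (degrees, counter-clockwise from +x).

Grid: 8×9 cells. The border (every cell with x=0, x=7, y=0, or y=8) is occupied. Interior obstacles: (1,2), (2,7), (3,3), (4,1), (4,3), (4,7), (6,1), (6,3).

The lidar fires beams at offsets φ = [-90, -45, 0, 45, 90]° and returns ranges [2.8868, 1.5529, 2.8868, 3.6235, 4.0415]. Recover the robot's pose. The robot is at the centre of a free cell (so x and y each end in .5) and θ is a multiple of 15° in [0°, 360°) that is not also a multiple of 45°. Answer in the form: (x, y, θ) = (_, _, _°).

(x, y, θ) = (4.5, 5.5, 120°)

Enumerate (i+0.5, j+0.5, θ) over the 34 free cells and 16 admissible headings. For each, cast all 5 beams and compare to the given ranges.
  (1.5, 7.5, 255°): beam 1 = 0.5176 ≠ 2.8868 ✗
  (1.5, 7.5, 150°): beam 1 = 0.5774 ≠ 2.8868 ✗
  (6.5, 5.5, 255°): beam 1 = 5.6940 ≠ 2.8868 ✗
  (2.5, 1.5, 15°): beam 1 = 0.5176 ≠ 2.8868 ✗
  …
  (4.5, 5.5, 120°): r_1=2.8868, r_2=1.5529, r_3=2.8868, r_4=3.6235, r_5=4.0415 — all match ✓
No second candidate reproduces the full scan.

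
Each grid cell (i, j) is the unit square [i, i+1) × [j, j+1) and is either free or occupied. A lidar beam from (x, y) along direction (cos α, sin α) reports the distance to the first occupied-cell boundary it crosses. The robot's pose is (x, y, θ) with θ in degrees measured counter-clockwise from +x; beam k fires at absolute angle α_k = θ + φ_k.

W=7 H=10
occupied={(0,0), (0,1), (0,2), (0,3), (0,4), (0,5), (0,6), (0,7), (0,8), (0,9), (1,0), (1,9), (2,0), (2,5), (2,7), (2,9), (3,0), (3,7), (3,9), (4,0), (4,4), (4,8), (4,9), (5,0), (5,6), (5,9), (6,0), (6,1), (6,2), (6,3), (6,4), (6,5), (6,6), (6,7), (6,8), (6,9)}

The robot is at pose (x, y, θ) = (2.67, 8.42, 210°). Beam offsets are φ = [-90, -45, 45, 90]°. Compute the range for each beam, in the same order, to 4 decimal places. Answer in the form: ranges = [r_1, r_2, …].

ranges = [0.6697, 1.7289, 0.4348, 0.4850]

beam 1: φ=-90°, α=120°
  direction (-0.5000, 0.8660); cell (2,8); t to first gridline: x 1.3400, y 0.6697 (then +2.0000 / +1.1547)
    (2,9) via y @ 0.6697  # hit
  → r_1 = 0.6697
beam 2: φ=-45°, α=165°
  direction (-0.9659, 0.2588); cell (2,8); t to first gridline: x 0.6936, y 2.2409 (then +1.0353 / +3.8637)
    (1,8) via x @ 0.6936
    (0,8) via x @ 1.7289  # hit
  → r_2 = 1.7289
beam 3: φ=45°, α=255°
  direction (-0.2588, -0.9659); cell (2,8); t to first gridline: x 2.5887, y 0.4348 (then +3.8637 / +1.0353)
    (2,7) via y @ 0.4348  # hit
  → r_3 = 0.4348
beam 4: φ=90°, α=300°
  direction (0.5000, -0.8660); cell (2,8); t to first gridline: x 0.6600, y 0.4850 (then +2.0000 / +1.1547)
    (2,7) via y @ 0.4850  # hit
  → r_4 = 0.4850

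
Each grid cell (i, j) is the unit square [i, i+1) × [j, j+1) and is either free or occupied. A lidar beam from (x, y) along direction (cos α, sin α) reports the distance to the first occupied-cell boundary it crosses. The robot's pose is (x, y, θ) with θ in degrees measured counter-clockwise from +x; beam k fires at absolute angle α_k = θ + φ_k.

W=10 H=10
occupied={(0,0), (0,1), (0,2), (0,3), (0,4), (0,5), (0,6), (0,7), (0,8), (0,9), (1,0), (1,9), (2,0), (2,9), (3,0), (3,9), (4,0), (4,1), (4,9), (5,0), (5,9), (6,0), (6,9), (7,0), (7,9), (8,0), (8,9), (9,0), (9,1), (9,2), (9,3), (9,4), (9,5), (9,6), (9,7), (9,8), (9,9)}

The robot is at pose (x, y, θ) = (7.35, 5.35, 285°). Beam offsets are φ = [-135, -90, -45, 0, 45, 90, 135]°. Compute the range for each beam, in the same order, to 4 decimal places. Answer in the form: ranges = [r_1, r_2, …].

beam 1: φ=-135°, α=150°
  d=(-0.8660,0.5000)  start (7,5)  tX=0.4041 tY=1.3000  stride 1/|dx|=1.1547 1/|dy|=2.0000
    cross x-line → (6,5), t=0.4041
    cross y-line → (6,6), t=1.3000
    cross x-line → (5,6), t=1.5588
    cross x-line → (4,6), t=2.7135
    cross y-line → (4,7), t=3.3000
    cross x-line → (3,7), t=3.8682
    cross x-line → (2,7), t=5.0229
    cross y-line → (2,8), t=5.3000
    cross x-line → (1,8), t=6.1776
    cross y-line → (1,9), t=7.3000 (wall)
  → r_1 = 7.3000
beam 2: φ=-90°, α=195°
  d=(-0.9659,-0.2588)  start (7,5)  tX=0.3623 tY=1.3523  stride 1/|dx|=1.0353 1/|dy|=3.8637
    cross x-line → (6,5), t=0.3623
    cross y-line → (6,4), t=1.3523
    cross x-line → (5,4), t=1.3976
    cross x-line → (4,4), t=2.4329
    cross x-line → (3,4), t=3.4682
    cross x-line → (2,4), t=4.5035
    cross y-line → (2,3), t=5.2160
    cross x-line → (1,3), t=5.5387
    cross x-line → (0,3), t=6.5740 (wall)
  → r_2 = 6.5740
beam 3: φ=-45°, α=240°
  d=(-0.5000,-0.8660)  start (7,5)  tX=0.7000 tY=0.4041  stride 1/|dx|=2.0000 1/|dy|=1.1547
    cross y-line → (7,4), t=0.4041
    cross x-line → (6,4), t=0.7000
    cross y-line → (6,3), t=1.5588
    cross x-line → (5,3), t=2.7000
    cross y-line → (5,2), t=2.7135
    cross y-line → (5,1), t=3.8682
    cross x-line → (4,1), t=4.7000 (wall)
  → r_3 = 4.7000
beam 4: φ=0°, α=285°
  d=(0.2588,-0.9659)  start (7,5)  tX=2.5114 tY=0.3623  stride 1/|dx|=3.8637 1/|dy|=1.0353
    cross y-line → (7,4), t=0.3623
    cross y-line → (7,3), t=1.3976
    cross y-line → (7,2), t=2.4329
    cross x-line → (8,2), t=2.5114
    cross y-line → (8,1), t=3.4682
    cross y-line → (8,0), t=4.5035 (wall)
  → r_4 = 4.5035
beam 5: φ=45°, α=330°
  d=(0.8660,-0.5000)  start (7,5)  tX=0.7506 tY=0.7000  stride 1/|dx|=1.1547 1/|dy|=2.0000
    cross y-line → (7,4), t=0.7000
    cross x-line → (8,4), t=0.7506
    cross x-line → (9,4), t=1.9053 (wall)
  → r_5 = 1.9053
beam 6: φ=90°, α=15°
  d=(0.9659,0.2588)  start (7,5)  tX=0.6729 tY=2.5114  stride 1/|dx|=1.0353 1/|dy|=3.8637
    cross x-line → (8,5), t=0.6729
    cross x-line → (9,5), t=1.7082 (wall)
  → r_6 = 1.7082
beam 7: φ=135°, α=60°
  d=(0.5000,0.8660)  start (7,5)  tX=1.3000 tY=0.7506  stride 1/|dx|=2.0000 1/|dy|=1.1547
    cross y-line → (7,6), t=0.7506
    cross x-line → (8,6), t=1.3000
    cross y-line → (8,7), t=1.9053
    cross y-line → (8,8), t=3.0600
    cross x-line → (9,8), t=3.3000 (wall)
  → r_7 = 3.3000

ranges = [7.3000, 6.5740, 4.7000, 4.5035, 1.9053, 1.7082, 3.3000]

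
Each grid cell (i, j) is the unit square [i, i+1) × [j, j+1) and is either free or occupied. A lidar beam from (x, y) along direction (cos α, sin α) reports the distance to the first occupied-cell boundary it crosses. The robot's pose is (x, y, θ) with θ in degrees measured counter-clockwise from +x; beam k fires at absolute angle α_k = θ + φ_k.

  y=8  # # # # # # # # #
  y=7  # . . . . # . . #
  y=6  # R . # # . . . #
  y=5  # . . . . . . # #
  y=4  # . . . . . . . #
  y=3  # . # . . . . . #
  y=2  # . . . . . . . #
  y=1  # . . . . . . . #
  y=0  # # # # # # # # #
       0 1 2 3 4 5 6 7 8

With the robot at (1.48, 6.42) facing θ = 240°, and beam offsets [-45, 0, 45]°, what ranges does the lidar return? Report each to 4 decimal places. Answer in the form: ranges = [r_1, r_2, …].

beam 1: φ=-45°, α=195°
  d=(-0.9659,-0.2588)  start (1,6)  tX=0.4969 tY=1.6228  stride 1/|dx|=1.0353 1/|dy|=3.8637
    cross x-line → (0,6), t=0.4969 (wall)
  → r_1 = 0.4969
beam 2: φ=0°, α=240°
  d=(-0.5000,-0.8660)  start (1,6)  tX=0.9600 tY=0.4850  stride 1/|dx|=2.0000 1/|dy|=1.1547
    cross y-line → (1,5), t=0.4850
    cross x-line → (0,5), t=0.9600 (wall)
  → r_2 = 0.9600
beam 3: φ=45°, α=285°
  d=(0.2588,-0.9659)  start (1,6)  tX=2.0091 tY=0.4348  stride 1/|dx|=3.8637 1/|dy|=1.0353
    cross y-line → (1,5), t=0.4348
    cross y-line → (1,4), t=1.4701
    cross x-line → (2,4), t=2.0091
    cross y-line → (2,3), t=2.5054 (wall)
  → r_3 = 2.5054

ranges = [0.4969, 0.9600, 2.5054]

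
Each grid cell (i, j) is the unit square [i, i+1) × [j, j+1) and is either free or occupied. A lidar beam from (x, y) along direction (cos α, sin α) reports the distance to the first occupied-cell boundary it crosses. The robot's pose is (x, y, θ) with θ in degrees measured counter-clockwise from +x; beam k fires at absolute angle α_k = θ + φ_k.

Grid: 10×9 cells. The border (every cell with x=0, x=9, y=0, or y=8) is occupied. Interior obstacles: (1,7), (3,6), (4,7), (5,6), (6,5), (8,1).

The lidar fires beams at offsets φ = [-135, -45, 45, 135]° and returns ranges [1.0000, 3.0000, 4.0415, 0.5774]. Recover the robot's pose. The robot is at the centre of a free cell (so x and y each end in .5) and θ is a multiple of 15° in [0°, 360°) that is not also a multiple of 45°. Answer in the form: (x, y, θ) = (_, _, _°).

(x, y, θ) = (1.5, 2.5, 15°)

The pose lattice has 50·16 = 800 candidates. Test each by forward raycasting.
  (1.5, 2.5, 345°): beam 1 = 0.5774 ≠ 1.0000 ✗
  (3.5, 7.5, 345°): beam 1 = 2.8868 ≠ 1.0000 ✗
  (3.5, 2.5, 300°): beam 1 = 2.5882 ≠ 1.0000 ✗
  (2.5, 2.5, 210°): beam 1 = 3.6235 ≠ 1.0000 ✗
  …
  (1.5, 2.5, 15°): r_1=1.0000, r_2=3.0000, r_3=4.0415, r_4=0.5774 — all match ✓
Only this pose fits every beam.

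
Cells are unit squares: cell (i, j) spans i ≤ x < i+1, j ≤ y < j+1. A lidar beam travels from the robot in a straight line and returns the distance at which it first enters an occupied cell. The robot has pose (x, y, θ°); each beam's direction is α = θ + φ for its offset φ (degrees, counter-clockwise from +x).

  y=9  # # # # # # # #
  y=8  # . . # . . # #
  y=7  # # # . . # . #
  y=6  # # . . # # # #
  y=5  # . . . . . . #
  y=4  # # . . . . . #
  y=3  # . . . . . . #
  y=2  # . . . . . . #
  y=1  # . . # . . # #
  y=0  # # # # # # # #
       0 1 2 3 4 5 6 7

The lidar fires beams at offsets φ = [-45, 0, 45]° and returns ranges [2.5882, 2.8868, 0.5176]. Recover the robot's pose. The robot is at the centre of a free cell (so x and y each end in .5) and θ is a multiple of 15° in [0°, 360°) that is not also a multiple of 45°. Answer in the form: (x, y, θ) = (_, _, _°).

The pose lattice has 36·16 = 576 candidates. Test each by forward raycasting.
  (6.5, 3.5, 240°): beam 1 = 5.6940 ≠ 2.5882 ✗
  (2.5, 8.5, 30°): beam 1 = 0.5176 ≠ 2.5882 ✗
  (2.5, 6.5, 240°): beam 1 = 0.5176 ≠ 2.5882 ✗
  (6.5, 3.5, 345°): beam 1 = 1.0000 ≠ 2.5882 ✗
  (4.5, 5.5, 300°): beam 1 = 3.6235 ≠ 2.5882 ✗
  …
  (3.5, 2.5, 210°): r_1=2.5882, r_2=2.8868, r_3=0.5176 — all match ✓
Unique over the lattice → pose = (3.5, 2.5, 210°).

(x, y, θ) = (3.5, 2.5, 210°)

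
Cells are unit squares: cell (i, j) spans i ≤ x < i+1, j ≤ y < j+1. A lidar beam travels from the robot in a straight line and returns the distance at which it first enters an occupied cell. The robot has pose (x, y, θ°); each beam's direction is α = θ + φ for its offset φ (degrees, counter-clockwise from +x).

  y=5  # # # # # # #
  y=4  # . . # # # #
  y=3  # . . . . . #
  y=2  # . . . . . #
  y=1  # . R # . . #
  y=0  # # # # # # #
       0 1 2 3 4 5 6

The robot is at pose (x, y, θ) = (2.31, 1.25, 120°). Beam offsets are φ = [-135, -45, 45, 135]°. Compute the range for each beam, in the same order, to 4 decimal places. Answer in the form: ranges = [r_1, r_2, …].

ranges = [0.7143, 2.8470, 1.3562, 0.2588]

beam 1: φ=-135°, α=345°
  d=(0.9659,-0.2588)  start (2,1)  tX=0.7143 tY=0.9659  stride 1/|dx|=1.0353 1/|dy|=3.8637
    cross x-line → (3,1), t=0.7143 (wall)
  → r_1 = 0.7143
beam 2: φ=-45°, α=75°
  d=(0.2588,0.9659)  start (2,1)  tX=2.6660 tY=0.7765  stride 1/|dx|=3.8637 1/|dy|=1.0353
    cross y-line → (2,2), t=0.7765
    cross y-line → (2,3), t=1.8117
    cross x-line → (3,3), t=2.6660
    cross y-line → (3,4), t=2.8470 (wall)
  → r_2 = 2.8470
beam 3: φ=45°, α=165°
  d=(-0.9659,0.2588)  start (2,1)  tX=0.3209 tY=2.8978  stride 1/|dx|=1.0353 1/|dy|=3.8637
    cross x-line → (1,1), t=0.3209
    cross x-line → (0,1), t=1.3562 (wall)
  → r_3 = 1.3562
beam 4: φ=135°, α=255°
  d=(-0.2588,-0.9659)  start (2,1)  tX=1.1977 tY=0.2588  stride 1/|dx|=3.8637 1/|dy|=1.0353
    cross y-line → (2,0), t=0.2588 (wall)
  → r_4 = 0.2588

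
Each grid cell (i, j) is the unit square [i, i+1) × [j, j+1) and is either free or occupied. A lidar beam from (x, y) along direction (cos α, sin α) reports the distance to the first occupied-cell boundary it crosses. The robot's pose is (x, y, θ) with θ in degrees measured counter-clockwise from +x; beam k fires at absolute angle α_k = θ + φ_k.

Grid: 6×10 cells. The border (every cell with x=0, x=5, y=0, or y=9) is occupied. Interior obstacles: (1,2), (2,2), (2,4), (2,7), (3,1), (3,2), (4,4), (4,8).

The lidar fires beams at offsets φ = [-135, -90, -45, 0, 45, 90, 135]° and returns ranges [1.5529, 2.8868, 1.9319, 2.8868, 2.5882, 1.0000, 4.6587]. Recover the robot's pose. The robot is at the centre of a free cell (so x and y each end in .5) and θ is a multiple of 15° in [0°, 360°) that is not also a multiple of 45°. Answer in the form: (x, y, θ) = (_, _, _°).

(x, y, θ) = (3.5, 5.5, 150°)

The pose lattice has 24·16 = 384 candidates. Test each by forward raycasting.
  (4.5, 3.5, 30°): beam 1 = 1.9319 ≠ 1.5529 ✗
  (1.5, 3.5, 240°): beam 1 = 1.9319 ≠ 1.5529 ✗
  (4.5, 1.5, 30°): beam 1 = 0.5176 ≠ 1.5529 ✗
  …
  (3.5, 5.5, 150°): r_1=1.5529, r_2=2.8868, r_3=1.9319, r_4=2.8868, r_5=2.5882, r_6=1.0000, r_7=4.6587 — all match ✓
Only this pose fits every beam.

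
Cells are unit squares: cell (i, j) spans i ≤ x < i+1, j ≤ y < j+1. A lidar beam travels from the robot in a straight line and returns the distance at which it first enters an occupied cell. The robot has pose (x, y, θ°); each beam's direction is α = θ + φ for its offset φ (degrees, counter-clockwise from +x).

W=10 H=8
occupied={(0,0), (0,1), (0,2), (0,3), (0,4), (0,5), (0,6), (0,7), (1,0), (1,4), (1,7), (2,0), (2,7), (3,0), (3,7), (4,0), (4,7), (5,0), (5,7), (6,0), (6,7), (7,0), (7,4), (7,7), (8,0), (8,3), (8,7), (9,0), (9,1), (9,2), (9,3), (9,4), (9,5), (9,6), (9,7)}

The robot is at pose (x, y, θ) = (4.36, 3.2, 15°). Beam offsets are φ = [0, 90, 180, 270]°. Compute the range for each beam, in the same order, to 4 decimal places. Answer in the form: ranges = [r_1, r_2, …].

ranges = [3.0910, 3.9340, 3.4785, 2.2776]

beam 1: φ=0°, α=15°
  dir = (cos 15°, sin 15°) = (0.9659, 0.2588); from cell (4,3)
  next x-line at t=0.6626, next y-line at t=3.0910; Δt_x=1.0353, Δt_y=3.8637
    x: enter (5,3) at t=0.6626
    x: enter (6,3) at t=1.6979
    x: enter (7,3) at t=2.7331
    y: enter (7,4) at t=3.0910 ← occupied
  → r_1 = 3.0910
beam 2: φ=90°, α=105°
  dir = (cos 105°, sin 105°) = (-0.2588, 0.9659); from cell (4,3)
  next x-line at t=1.3909, next y-line at t=0.8282; Δt_x=3.8637, Δt_y=1.0353
    y: enter (4,4) at t=0.8282
    x: enter (3,4) at t=1.3909
    y: enter (3,5) at t=1.8635
    y: enter (3,6) at t=2.8988
    y: enter (3,7) at t=3.9340 ← occupied
  → r_2 = 3.9340
beam 3: φ=180°, α=195°
  dir = (cos 195°, sin 195°) = (-0.9659, -0.2588); from cell (4,3)
  next x-line at t=0.3727, next y-line at t=0.7727; Δt_x=1.0353, Δt_y=3.8637
    x: enter (3,3) at t=0.3727
    y: enter (3,2) at t=0.7727
    x: enter (2,2) at t=1.4080
    x: enter (1,2) at t=2.4433
    x: enter (0,2) at t=3.4785 ← occupied
  → r_3 = 3.4785
beam 4: φ=270°, α=285°
  dir = (cos 285°, sin 285°) = (0.2588, -0.9659); from cell (4,3)
  next x-line at t=2.4728, next y-line at t=0.2071; Δt_x=3.8637, Δt_y=1.0353
    y: enter (4,2) at t=0.2071
    y: enter (4,1) at t=1.2423
    y: enter (4,0) at t=2.2776 ← occupied
  → r_4 = 2.2776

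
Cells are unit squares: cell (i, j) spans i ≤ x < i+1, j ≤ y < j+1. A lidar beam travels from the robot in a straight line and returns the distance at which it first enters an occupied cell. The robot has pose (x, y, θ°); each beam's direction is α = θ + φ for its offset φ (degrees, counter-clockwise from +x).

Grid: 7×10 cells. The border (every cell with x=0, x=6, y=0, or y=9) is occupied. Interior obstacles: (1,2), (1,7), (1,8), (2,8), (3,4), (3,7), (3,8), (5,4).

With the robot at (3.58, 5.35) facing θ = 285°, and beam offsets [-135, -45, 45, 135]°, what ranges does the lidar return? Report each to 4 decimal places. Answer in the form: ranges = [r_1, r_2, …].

ranges = [2.9791, 0.4041, 1.6397, 4.2147]

beam 1: φ=-135°, α=150°
  direction (-0.8660, 0.5000); cell (3,5); t to first gridline: x 0.6697, y 1.3000 (then +1.1547 / +2.0000)
    (2,5) via x @ 0.6697
    (2,6) via y @ 1.3000
    (1,6) via x @ 1.8244
    (0,6) via x @ 2.9791  # hit
  → r_1 = 2.9791
beam 2: φ=-45°, α=240°
  direction (-0.5000, -0.8660); cell (3,5); t to first gridline: x 1.1600, y 0.4041 (then +2.0000 / +1.1547)
    (3,4) via y @ 0.4041  # hit
  → r_2 = 0.4041
beam 3: φ=45°, α=330°
  direction (0.8660, -0.5000); cell (3,5); t to first gridline: x 0.4850, y 0.7000 (then +1.1547 / +2.0000)
    (4,5) via x @ 0.4850
    (4,4) via y @ 0.7000
    (5,4) via x @ 1.6397  # hit
  → r_3 = 1.6397
beam 4: φ=135°, α=60°
  direction (0.5000, 0.8660); cell (3,5); t to first gridline: x 0.8400, y 0.7506 (then +2.0000 / +1.1547)
    (3,6) via y @ 0.7506
    (4,6) via x @ 0.8400
    (4,7) via y @ 1.9053
    (5,7) via x @ 2.8400
    (5,8) via y @ 3.0600
    (5,9) via y @ 4.2147  # hit
  → r_4 = 4.2147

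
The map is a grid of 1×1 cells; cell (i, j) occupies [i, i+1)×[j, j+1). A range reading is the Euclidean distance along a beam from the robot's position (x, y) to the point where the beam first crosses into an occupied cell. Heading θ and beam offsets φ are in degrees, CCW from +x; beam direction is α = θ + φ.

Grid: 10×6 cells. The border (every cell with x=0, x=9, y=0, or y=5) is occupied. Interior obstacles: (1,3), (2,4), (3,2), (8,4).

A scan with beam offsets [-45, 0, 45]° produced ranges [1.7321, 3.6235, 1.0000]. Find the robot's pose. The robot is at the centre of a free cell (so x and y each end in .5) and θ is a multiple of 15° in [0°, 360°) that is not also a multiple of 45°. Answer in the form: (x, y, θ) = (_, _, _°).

(x, y, θ) = (4.5, 3.5, 195°)

Candidates: 28 free-cell centres × 16 headings = 448 poses. Raycast each; keep the one whose scan matches to 4 dp.
  (4.5, 4.5, 210°): beam 1 = 1.5529 ≠ 1.7321 ✗
  (6.5, 1.5, 330°): beam 1 = 0.5176 ≠ 1.7321 ✗
  (4.5, 1.5, 330°): beam 1 = 0.5176 ≠ 1.7321 ✗
  (1.5, 1.5, 195°): beam 1 = 0.5774 ≠ 1.7321 ✗
  …
  (4.5, 3.5, 195°): r_1=1.7321, r_2=3.6235, r_3=1.0000 — all match ✓
No second candidate reproduces the full scan.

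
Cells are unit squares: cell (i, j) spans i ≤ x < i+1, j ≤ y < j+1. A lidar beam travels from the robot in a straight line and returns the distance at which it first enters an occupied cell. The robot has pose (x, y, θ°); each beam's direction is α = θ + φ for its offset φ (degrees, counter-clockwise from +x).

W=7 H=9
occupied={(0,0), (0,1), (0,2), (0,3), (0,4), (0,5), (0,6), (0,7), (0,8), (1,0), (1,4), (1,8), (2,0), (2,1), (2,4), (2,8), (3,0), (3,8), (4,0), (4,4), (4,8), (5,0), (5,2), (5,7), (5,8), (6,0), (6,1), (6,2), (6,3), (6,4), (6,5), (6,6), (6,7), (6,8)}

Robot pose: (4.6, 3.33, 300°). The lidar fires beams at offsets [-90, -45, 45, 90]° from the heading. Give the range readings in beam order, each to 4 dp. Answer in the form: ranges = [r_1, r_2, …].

ranges = [2.6600, 2.4122, 1.2750, 1.6166]

beam 1: φ=-90°, α=210°
  direction (-0.8660, -0.5000); cell (4,3); t to first gridline: x 0.6928, y 0.6600 (then +1.1547 / +2.0000)
    (4,2) via y @ 0.6600
    (3,2) via x @ 0.6928
    (2,2) via x @ 1.8475
    (2,1) via y @ 2.6600  # hit
  → r_1 = 2.6600
beam 2: φ=-45°, α=255°
  direction (-0.2588, -0.9659); cell (4,3); t to first gridline: x 2.3182, y 0.3416 (then +3.8637 / +1.0353)
    (4,2) via y @ 0.3416
    (4,1) via y @ 1.3769
    (3,1) via x @ 2.3182
    (3,0) via y @ 2.4122  # hit
  → r_2 = 2.4122
beam 3: φ=45°, α=345°
  direction (0.9659, -0.2588); cell (4,3); t to first gridline: x 0.4141, y 1.2750 (then +1.0353 / +3.8637)
    (5,3) via x @ 0.4141
    (5,2) via y @ 1.2750  # hit
  → r_3 = 1.2750
beam 4: φ=90°, α=30°
  direction (0.8660, 0.5000); cell (4,3); t to first gridline: x 0.4619, y 1.3400 (then +1.1547 / +2.0000)
    (5,3) via x @ 0.4619
    (5,4) via y @ 1.3400
    (6,4) via x @ 1.6166  # hit
  → r_4 = 1.6166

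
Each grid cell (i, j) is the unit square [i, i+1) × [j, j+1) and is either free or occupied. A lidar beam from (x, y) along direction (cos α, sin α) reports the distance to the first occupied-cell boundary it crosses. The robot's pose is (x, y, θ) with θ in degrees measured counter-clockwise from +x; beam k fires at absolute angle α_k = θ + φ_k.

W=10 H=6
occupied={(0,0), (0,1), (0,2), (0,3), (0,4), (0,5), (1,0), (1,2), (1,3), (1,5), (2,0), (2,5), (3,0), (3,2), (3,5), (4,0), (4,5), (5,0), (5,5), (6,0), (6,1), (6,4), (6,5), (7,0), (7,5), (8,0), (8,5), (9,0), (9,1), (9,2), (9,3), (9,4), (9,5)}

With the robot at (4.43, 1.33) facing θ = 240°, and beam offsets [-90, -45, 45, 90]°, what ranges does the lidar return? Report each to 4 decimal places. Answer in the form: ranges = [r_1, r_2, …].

ranges = [1.3400, 1.2750, 0.3416, 0.6600]

beam 1: φ=-90°, α=150°
  d=(-0.8660,0.5000)  start (4,1)  tX=0.4965 tY=1.3400  stride 1/|dx|=1.1547 1/|dy|=2.0000
    cross x-line → (3,1), t=0.4965
    cross y-line → (3,2), t=1.3400 (wall)
  → r_1 = 1.3400
beam 2: φ=-45°, α=195°
  d=(-0.9659,-0.2588)  start (4,1)  tX=0.4452 tY=1.2750  stride 1/|dx|=1.0353 1/|dy|=3.8637
    cross x-line → (3,1), t=0.4452
    cross y-line → (3,0), t=1.2750 (wall)
  → r_2 = 1.2750
beam 3: φ=45°, α=285°
  d=(0.2588,-0.9659)  start (4,1)  tX=2.2023 tY=0.3416  stride 1/|dx|=3.8637 1/|dy|=1.0353
    cross y-line → (4,0), t=0.3416 (wall)
  → r_3 = 0.3416
beam 4: φ=90°, α=330°
  d=(0.8660,-0.5000)  start (4,1)  tX=0.6582 tY=0.6600  stride 1/|dx|=1.1547 1/|dy|=2.0000
    cross x-line → (5,1), t=0.6582
    cross y-line → (5,0), t=0.6600 (wall)
  → r_4 = 0.6600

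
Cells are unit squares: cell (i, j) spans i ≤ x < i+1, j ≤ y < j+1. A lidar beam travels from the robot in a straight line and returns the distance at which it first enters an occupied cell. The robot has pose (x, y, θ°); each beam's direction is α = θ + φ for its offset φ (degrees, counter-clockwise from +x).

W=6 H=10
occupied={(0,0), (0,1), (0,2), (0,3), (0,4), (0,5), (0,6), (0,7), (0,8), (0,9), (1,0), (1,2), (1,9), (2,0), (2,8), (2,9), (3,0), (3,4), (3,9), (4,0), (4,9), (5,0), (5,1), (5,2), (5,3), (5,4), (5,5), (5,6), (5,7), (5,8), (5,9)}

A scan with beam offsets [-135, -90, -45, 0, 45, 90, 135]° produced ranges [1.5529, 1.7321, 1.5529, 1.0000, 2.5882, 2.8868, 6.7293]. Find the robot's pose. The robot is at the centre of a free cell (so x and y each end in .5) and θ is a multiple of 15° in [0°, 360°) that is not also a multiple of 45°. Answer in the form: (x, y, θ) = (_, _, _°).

(x, y, θ) = (3.5, 7.5, 120°)

Candidates: 29 free-cell centres × 16 headings = 464 poses. Raycast each; keep the one whose scan matches to 4 dp.
  (3.5, 2.5, 300°): beam 2 = 2.8868 ≠ 1.7321 ✗
  (2.5, 2.5, 300°): beam 1 = 0.5176 ≠ 1.5529 ✗
  (3.5, 8.5, 300°): beam 1 = 0.5176 ≠ 1.5529 ✗
  (2.5, 2.5, 255°): beam 1 = 3.0000 ≠ 1.5529 ✗
  (4.5, 2.5, 165°): beam 1 = 0.5774 ≠ 1.5529 ✗
  …
  (3.5, 7.5, 120°): r_1=1.5529, r_2=1.7321, r_3=1.5529, r_4=1.0000, r_5=2.5882, r_6=2.8868, r_7=6.7293 — all match ✓
Unique over the lattice → pose = (3.5, 7.5, 120°).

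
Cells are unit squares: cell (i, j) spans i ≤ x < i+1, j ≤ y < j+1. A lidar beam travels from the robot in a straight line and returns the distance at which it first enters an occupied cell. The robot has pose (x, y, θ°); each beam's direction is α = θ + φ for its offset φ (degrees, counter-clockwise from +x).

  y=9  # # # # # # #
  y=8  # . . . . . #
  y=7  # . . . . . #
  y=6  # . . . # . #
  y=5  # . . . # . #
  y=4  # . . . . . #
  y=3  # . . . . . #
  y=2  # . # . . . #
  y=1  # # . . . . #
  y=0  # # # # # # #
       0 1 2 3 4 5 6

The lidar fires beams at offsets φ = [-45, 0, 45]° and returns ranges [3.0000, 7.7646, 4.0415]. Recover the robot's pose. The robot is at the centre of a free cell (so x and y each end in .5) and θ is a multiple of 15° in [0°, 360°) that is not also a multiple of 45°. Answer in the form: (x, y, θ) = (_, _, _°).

(x, y, θ) = (2.5, 8.5, 285°)

Enumerate (i+0.5, j+0.5, θ) over the 36 free cells and 16 admissible headings. For each, cast all 3 beams and compare to the given ranges.
  (3.5, 5.5, 255°): beam 1 = 2.8868 ≠ 3.0000 ✗
  (2.5, 5.5, 240°): beam 1 = 1.5529 ≠ 3.0000 ✗
  (1.5, 4.5, 345°): beam 1 = 1.7321 ≠ 3.0000 ✗
  (5.5, 6.5, 300°): beam 1 = 5.6940 ≠ 3.0000 ✗
  (3.5, 4.5, 165°): beam 1 = 5.0000 ≠ 3.0000 ✗
  …
  (2.5, 8.5, 285°): r_1=3.0000, r_2=7.7646, r_3=4.0415 — all match ✓
Only this pose fits every beam.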